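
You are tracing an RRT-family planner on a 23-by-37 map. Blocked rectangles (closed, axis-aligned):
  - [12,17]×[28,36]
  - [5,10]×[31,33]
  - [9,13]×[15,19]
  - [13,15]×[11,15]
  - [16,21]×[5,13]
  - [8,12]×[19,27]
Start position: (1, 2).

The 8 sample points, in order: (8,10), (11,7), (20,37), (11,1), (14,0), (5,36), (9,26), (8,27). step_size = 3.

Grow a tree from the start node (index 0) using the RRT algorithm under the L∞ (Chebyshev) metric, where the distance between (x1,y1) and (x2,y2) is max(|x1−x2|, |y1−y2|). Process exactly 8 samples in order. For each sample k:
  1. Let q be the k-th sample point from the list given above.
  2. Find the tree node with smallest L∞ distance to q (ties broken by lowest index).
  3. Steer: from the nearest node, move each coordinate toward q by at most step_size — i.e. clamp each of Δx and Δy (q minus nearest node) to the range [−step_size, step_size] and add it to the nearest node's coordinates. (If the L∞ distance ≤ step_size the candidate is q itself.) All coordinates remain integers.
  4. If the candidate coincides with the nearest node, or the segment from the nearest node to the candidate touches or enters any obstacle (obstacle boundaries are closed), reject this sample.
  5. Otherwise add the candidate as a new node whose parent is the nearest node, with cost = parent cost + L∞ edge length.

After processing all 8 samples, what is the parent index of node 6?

Parent of node 6: 3

1. q=(8,10) nearest=0 d=8 new=(4,5) → add node 1 parent=0 cost=3
2. q=(11,7) nearest=1 d=7 new=(7,7) → add node 2 parent=1 cost=6
3. q=(20,37) nearest=2 d=30 new=(10,10) → add node 3 parent=2 cost=9
4. q=(11,1) nearest=2 d=6 new=(10,4) → add node 4 parent=2 cost=9
5. q=(14,0) nearest=4 d=4 new=(13,1) → add node 5 parent=4 cost=12
6. q=(5,36) nearest=3 d=26 new=(7,13) → add node 6 parent=3 cost=12
7. q=(9,26) nearest=6 d=13 new=(9,16) → blocked by [9,13]×[15,19], reject
8. q=(8,27) nearest=6 d=14 new=(8,16) → add node 7 parent=6 cost=15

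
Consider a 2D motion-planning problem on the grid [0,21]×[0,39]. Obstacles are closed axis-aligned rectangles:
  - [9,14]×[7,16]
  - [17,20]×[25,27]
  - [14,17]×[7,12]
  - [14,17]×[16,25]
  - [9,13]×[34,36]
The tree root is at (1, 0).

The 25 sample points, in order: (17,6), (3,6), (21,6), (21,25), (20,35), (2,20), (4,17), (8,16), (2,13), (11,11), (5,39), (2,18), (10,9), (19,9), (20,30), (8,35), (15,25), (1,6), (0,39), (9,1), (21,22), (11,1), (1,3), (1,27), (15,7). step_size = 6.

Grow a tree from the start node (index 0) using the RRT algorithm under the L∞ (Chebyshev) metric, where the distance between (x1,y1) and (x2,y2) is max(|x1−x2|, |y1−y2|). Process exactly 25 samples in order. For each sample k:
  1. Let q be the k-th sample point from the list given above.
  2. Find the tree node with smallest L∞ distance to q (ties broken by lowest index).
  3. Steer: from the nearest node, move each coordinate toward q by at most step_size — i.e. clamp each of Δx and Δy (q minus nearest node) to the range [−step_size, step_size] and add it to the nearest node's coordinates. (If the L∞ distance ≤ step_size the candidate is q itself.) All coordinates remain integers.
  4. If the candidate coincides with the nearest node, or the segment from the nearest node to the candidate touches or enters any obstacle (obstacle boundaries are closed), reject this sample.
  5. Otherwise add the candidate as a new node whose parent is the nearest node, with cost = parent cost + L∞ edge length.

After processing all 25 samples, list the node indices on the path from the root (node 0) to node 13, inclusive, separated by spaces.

1. q=(17,6) nearest=0 d=16 new=(7,6) → add node 1 parent=0 cost=6
2. q=(3,6) nearest=1 d=4 new=(3,6) → add node 2 parent=1 cost=10
3. q=(21,6) nearest=1 d=14 new=(13,6) → add node 3 parent=1 cost=12
4. q=(21,25) nearest=1 d=19 new=(13,12) → blocked by [9,14]×[7,16], reject
5. q=(20,35) nearest=1 d=29 new=(13,12) → blocked by [9,14]×[7,16], reject
6. q=(2,20) nearest=1 d=14 new=(2,12) → add node 4 parent=1 cost=12
7. q=(4,17) nearest=4 d=5 new=(4,17) → add node 5 parent=4 cost=17
8. q=(8,16) nearest=5 d=4 new=(8,16) → add node 6 parent=5 cost=21
9. q=(2,13) nearest=4 d=1 new=(2,13) → add node 7 parent=4 cost=13
10. q=(11,11) nearest=1 d=5 new=(11,11) → blocked by [9,14]×[7,16], reject
11. q=(5,39) nearest=5 d=22 new=(5,23) → add node 8 parent=5 cost=23
12. q=(2,18) nearest=5 d=2 new=(2,18) → add node 9 parent=5 cost=19
13. q=(10,9) nearest=1 d=3 new=(10,9) → blocked by [9,14]×[7,16], reject
14. q=(19,9) nearest=3 d=6 new=(19,9) → blocked by [14,17]×[7,12], reject
15. q=(20,30) nearest=6 d=14 new=(14,22) → blocked by [14,17]×[16,25], reject
16. q=(8,35) nearest=8 d=12 new=(8,29) → add node 10 parent=8 cost=29
17. q=(15,25) nearest=10 d=7 new=(14,25) → blocked by [14,17]×[16,25], reject
18. q=(1,6) nearest=2 d=2 new=(1,6) → add node 11 parent=2 cost=12
19. q=(0,39) nearest=10 d=10 new=(2,35) → add node 12 parent=10 cost=35
20. q=(9,1) nearest=1 d=5 new=(9,1) → add node 13 parent=1 cost=11
21. q=(21,22) nearest=6 d=13 new=(14,22) → blocked by [14,17]×[16,25], reject
22. q=(11,1) nearest=13 d=2 new=(11,1) → add node 14 parent=13 cost=13
23. q=(1,3) nearest=0 d=3 new=(1,3) → add node 15 parent=0 cost=3
24. q=(1,27) nearest=8 d=4 new=(1,27) → add node 16 parent=8 cost=27
25. q=(15,7) nearest=3 d=2 new=(15,7) → blocked by [14,17]×[7,12], reject

Path: 0 1 13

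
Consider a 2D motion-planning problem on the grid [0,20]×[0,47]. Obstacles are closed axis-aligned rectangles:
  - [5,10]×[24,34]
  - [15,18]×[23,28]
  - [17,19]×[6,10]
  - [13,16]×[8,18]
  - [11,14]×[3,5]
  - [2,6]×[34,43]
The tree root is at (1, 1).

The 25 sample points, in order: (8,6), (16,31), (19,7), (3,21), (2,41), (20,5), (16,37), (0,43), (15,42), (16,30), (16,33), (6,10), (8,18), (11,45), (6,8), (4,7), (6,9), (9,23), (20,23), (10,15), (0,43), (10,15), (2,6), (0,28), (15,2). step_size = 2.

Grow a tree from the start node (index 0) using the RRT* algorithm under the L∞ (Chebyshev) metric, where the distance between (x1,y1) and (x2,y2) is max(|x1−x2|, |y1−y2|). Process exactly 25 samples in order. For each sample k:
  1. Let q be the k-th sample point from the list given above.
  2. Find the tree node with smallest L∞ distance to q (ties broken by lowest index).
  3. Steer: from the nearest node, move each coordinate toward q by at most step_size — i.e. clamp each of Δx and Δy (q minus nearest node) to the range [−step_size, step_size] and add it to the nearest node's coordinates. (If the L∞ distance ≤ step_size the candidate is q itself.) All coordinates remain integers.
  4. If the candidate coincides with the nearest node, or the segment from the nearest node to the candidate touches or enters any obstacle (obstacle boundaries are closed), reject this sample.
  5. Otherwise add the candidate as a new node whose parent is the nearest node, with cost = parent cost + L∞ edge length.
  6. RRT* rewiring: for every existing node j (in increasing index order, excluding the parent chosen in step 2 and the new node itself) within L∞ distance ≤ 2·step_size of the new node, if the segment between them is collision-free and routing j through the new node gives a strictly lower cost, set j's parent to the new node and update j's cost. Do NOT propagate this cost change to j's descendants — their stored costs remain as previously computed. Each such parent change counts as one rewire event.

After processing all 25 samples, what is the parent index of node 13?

1. q=(8,6) nearest=0 d=7 new=(3,3) → add node 1 parent=0 cost=2
2. q=(16,31) nearest=1 d=28 new=(5,5) → add node 2 parent=1 cost=4
3. q=(19,7) nearest=2 d=14 new=(7,7) → add node 3 parent=2 cost=6
4. q=(3,21) nearest=3 d=14 new=(5,9) → add node 4 parent=3 cost=8
5. q=(2,41) nearest=4 d=32 new=(3,11) → add node 5 parent=4 cost=10
6. q=(20,5) nearest=3 d=13 new=(9,5) → add node 6 parent=3 cost=8
7. q=(16,37) nearest=5 d=26 new=(5,13) → add node 7 parent=5 cost=12
8. q=(0,43) nearest=7 d=30 new=(3,15) → add node 8 parent=7 cost=14
9. q=(15,42) nearest=8 d=27 new=(5,17) → add node 9 parent=8 cost=16
10. q=(16,30) nearest=9 d=13 new=(7,19) → add node 10 parent=9 cost=18
11. q=(16,33) nearest=10 d=14 new=(9,21) → add node 11 parent=10 cost=20
12. q=(6,10) nearest=4 d=1 new=(6,10) → add node 12 parent=4 cost=9
13. q=(8,18) nearest=10 d=1 new=(8,18) → add node 13 parent=10 cost=19
14. q=(11,45) nearest=11 d=24 new=(11,23) → add node 14 parent=11 cost=22
15. q=(6,8) nearest=3 d=1 new=(6,8) → add node 15 parent=3 cost=7
16. q=(4,7) nearest=2 d=2 new=(4,7) → add node 16 parent=2 cost=6
17. q=(6,9) nearest=4 d=1 new=(6,9) → add node 17 parent=4 cost=9
18. q=(9,23) nearest=11 d=2 new=(9,23) → add node 18 parent=11 cost=22
19. q=(20,23) nearest=14 d=9 new=(13,23) → add node 19 parent=14 cost=24
20. q=(10,15) nearest=13 d=3 new=(10,16) → add node 20 parent=13 cost=21
21. q=(0,43) nearest=14 d=20 new=(9,25) → blocked by [5,10]×[24,34], reject
22. q=(10,15) nearest=20 d=1 new=(10,15) → add node 21 parent=20 cost=22
23. q=(2,6) nearest=16 d=2 new=(2,6) → add node 22 parent=16 cost=8
24. q=(0,28) nearest=10 d=9 new=(5,21) → add node 23 parent=10 cost=20
25. q=(15,2) nearest=6 d=6 new=(11,3) → blocked by [11,14]×[3,5], reject

Parent of node 13: 10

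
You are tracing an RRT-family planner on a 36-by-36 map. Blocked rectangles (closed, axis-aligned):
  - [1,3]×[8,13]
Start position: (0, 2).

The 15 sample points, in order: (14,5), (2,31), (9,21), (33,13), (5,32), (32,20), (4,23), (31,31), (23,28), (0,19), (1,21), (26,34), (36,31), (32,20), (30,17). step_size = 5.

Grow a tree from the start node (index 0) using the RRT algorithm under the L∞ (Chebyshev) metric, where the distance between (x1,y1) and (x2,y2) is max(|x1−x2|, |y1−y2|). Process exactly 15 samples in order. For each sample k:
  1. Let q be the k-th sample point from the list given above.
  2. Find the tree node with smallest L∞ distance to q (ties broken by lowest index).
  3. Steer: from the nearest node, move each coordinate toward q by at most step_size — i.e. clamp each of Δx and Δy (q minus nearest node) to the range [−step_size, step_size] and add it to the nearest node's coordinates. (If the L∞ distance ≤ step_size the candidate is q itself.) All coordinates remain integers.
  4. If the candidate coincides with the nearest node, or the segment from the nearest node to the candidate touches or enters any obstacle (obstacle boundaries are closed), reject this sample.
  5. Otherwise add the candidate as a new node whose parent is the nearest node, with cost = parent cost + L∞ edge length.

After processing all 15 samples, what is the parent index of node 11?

1. q=(14,5) nearest=0 d=14 new=(5,5) → add node 1 parent=0 cost=5
2. q=(2,31) nearest=1 d=26 new=(2,10) → blocked by [1,3]×[8,13], reject
3. q=(9,21) nearest=1 d=16 new=(9,10) → add node 2 parent=1 cost=10
4. q=(33,13) nearest=2 d=24 new=(14,13) → add node 3 parent=2 cost=15
5. q=(5,32) nearest=3 d=19 new=(9,18) → add node 4 parent=3 cost=20
6. q=(32,20) nearest=3 d=18 new=(19,18) → add node 5 parent=3 cost=20
7. q=(4,23) nearest=4 d=5 new=(4,23) → add node 6 parent=4 cost=25
8. q=(31,31) nearest=5 d=13 new=(24,23) → add node 7 parent=5 cost=25
9. q=(23,28) nearest=7 d=5 new=(23,28) → add node 8 parent=7 cost=30
10. q=(0,19) nearest=6 d=4 new=(0,19) → add node 9 parent=6 cost=29
11. q=(1,21) nearest=9 d=2 new=(1,21) → add node 10 parent=9 cost=31
12. q=(26,34) nearest=8 d=6 new=(26,33) → add node 11 parent=8 cost=35
13. q=(36,31) nearest=11 d=10 new=(31,31) → add node 12 parent=11 cost=40
14. q=(32,20) nearest=7 d=8 new=(29,20) → add node 13 parent=7 cost=30
15. q=(30,17) nearest=13 d=3 new=(30,17) → add node 14 parent=13 cost=33

Parent of node 11: 8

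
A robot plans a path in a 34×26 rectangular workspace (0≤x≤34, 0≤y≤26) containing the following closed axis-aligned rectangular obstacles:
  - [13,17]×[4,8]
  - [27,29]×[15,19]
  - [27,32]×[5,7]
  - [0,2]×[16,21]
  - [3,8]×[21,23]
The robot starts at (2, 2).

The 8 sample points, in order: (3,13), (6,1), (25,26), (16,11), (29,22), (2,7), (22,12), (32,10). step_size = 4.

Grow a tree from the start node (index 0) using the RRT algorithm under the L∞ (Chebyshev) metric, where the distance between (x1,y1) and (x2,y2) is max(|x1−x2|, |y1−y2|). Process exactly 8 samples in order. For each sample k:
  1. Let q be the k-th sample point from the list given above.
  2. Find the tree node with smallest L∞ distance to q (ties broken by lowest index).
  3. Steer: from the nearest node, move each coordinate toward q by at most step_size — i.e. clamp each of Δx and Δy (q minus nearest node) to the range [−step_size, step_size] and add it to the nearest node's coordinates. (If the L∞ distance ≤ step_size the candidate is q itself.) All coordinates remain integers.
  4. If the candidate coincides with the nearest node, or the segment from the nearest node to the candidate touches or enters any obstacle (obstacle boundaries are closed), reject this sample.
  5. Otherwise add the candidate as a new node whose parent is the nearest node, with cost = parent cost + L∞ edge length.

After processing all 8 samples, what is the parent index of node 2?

Parent of node 2: 0

1. q=(3,13) nearest=0 d=11 new=(3,6) → add node 1 parent=0 cost=4
2. q=(6,1) nearest=0 d=4 new=(6,1) → add node 2 parent=0 cost=4
3. q=(25,26) nearest=1 d=22 new=(7,10) → add node 3 parent=1 cost=8
4. q=(16,11) nearest=3 d=9 new=(11,11) → add node 4 parent=3 cost=12
5. q=(29,22) nearest=4 d=18 new=(15,15) → add node 5 parent=4 cost=16
6. q=(2,7) nearest=1 d=1 new=(2,7) → add node 6 parent=1 cost=5
7. q=(22,12) nearest=5 d=7 new=(19,12) → add node 7 parent=5 cost=20
8. q=(32,10) nearest=7 d=13 new=(23,10) → add node 8 parent=7 cost=24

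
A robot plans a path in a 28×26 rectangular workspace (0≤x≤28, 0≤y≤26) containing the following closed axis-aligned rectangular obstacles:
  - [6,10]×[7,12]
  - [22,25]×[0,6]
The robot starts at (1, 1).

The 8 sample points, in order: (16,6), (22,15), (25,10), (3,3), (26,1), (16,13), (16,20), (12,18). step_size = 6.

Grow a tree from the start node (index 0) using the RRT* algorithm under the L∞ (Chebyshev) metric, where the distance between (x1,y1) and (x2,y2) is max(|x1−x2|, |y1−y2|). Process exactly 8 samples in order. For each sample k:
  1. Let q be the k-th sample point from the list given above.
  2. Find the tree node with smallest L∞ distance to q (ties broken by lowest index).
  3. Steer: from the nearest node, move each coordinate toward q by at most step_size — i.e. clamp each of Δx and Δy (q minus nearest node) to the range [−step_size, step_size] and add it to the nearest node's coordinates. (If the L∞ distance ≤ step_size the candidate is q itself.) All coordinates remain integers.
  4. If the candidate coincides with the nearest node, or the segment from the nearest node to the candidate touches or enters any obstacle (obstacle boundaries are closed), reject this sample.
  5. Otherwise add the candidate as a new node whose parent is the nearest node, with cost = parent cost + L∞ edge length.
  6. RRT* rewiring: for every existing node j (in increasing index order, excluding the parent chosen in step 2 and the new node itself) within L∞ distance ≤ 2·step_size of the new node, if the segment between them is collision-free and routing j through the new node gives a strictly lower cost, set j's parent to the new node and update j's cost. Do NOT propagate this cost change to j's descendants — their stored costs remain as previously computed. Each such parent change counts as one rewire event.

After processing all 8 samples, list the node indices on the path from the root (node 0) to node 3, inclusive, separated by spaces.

Path: 0 1 3

1. q=(16,6) nearest=0 d=15 new=(7,6) → add node 1 parent=0 cost=6
2. q=(22,15) nearest=1 d=15 new=(13,12) → blocked by [6,10]×[7,12], reject
3. q=(25,10) nearest=1 d=18 new=(13,10) → blocked by [6,10]×[7,12], reject
4. q=(3,3) nearest=0 d=2 new=(3,3) → add node 2 parent=0 cost=2
5. q=(26,1) nearest=1 d=19 new=(13,1) → add node 3 parent=1 cost=12
6. q=(16,13) nearest=1 d=9 new=(13,12) → blocked by [6,10]×[7,12], reject
7. q=(16,20) nearest=1 d=14 new=(13,12) → blocked by [6,10]×[7,12], reject
8. q=(12,18) nearest=1 d=12 new=(12,12) → blocked by [6,10]×[7,12], reject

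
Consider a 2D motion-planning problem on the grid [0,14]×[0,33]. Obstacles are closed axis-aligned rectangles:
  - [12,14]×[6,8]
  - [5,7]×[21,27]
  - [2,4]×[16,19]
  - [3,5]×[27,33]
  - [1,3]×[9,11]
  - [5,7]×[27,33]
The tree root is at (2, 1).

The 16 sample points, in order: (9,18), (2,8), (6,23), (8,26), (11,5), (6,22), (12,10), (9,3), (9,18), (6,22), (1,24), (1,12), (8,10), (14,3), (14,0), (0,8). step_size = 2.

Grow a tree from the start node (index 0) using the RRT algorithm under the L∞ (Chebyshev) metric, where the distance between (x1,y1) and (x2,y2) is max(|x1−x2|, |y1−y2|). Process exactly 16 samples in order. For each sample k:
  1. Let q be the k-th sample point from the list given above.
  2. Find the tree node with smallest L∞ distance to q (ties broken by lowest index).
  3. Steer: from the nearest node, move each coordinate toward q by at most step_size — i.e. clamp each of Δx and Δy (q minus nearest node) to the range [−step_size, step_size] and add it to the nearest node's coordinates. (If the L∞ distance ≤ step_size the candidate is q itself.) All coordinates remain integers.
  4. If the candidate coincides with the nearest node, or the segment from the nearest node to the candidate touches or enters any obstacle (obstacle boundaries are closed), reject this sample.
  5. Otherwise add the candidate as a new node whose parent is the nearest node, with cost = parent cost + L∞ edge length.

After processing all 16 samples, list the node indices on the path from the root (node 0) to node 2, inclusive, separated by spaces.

Path: 0 1 2

1. q=(9,18) nearest=0 d=17 new=(4,3) → add node 1 parent=0 cost=2
2. q=(2,8) nearest=1 d=5 new=(2,5) → add node 2 parent=1 cost=4
3. q=(6,23) nearest=2 d=18 new=(4,7) → add node 3 parent=2 cost=6
4. q=(8,26) nearest=3 d=19 new=(6,9) → add node 4 parent=3 cost=8
5. q=(11,5) nearest=4 d=5 new=(8,7) → add node 5 parent=4 cost=10
6. q=(6,22) nearest=4 d=13 new=(6,11) → add node 6 parent=4 cost=10
7. q=(12,10) nearest=5 d=4 new=(10,9) → add node 7 parent=5 cost=12
8. q=(9,3) nearest=5 d=4 new=(9,5) → add node 8 parent=5 cost=12
9. q=(9,18) nearest=6 d=7 new=(8,13) → add node 9 parent=6 cost=12
10. q=(6,22) nearest=9 d=9 new=(6,15) → add node 10 parent=9 cost=14
11. q=(1,24) nearest=10 d=9 new=(4,17) → blocked by [2,4]×[16,19], reject
12. q=(1,12) nearest=3 d=5 new=(2,9) → blocked by [1,3]×[9,11], reject
13. q=(8,10) nearest=4 d=2 new=(8,10) → add node 11 parent=4 cost=10
14. q=(14,3) nearest=8 d=5 new=(11,3) → add node 12 parent=8 cost=14
15. q=(14,0) nearest=12 d=3 new=(13,1) → add node 13 parent=12 cost=16
16. q=(0,8) nearest=2 d=3 new=(0,7) → add node 14 parent=2 cost=6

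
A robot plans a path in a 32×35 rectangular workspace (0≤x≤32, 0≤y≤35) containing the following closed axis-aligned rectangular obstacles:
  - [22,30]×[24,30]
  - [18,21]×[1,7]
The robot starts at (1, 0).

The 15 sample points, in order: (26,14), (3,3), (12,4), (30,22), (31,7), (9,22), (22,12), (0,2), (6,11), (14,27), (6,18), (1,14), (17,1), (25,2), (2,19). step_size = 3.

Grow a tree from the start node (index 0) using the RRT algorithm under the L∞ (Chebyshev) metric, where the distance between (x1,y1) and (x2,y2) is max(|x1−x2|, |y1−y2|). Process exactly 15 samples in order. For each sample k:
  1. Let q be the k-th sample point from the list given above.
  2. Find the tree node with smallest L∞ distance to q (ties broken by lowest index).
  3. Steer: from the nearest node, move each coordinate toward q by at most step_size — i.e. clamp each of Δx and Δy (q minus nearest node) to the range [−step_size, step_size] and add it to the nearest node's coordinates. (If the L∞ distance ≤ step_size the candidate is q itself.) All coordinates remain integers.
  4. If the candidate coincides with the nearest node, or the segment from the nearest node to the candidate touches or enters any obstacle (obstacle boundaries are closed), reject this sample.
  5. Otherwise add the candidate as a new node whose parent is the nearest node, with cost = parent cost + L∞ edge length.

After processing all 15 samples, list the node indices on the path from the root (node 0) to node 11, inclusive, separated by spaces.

1. q=(26,14) nearest=0 d=25 new=(4,3) → add node 1 parent=0 cost=3
2. q=(3,3) nearest=1 d=1 new=(3,3) → add node 2 parent=1 cost=4
3. q=(12,4) nearest=1 d=8 new=(7,4) → add node 3 parent=1 cost=6
4. q=(30,22) nearest=3 d=23 new=(10,7) → add node 4 parent=3 cost=9
5. q=(31,7) nearest=4 d=21 new=(13,7) → add node 5 parent=4 cost=12
6. q=(9,22) nearest=4 d=15 new=(9,10) → add node 6 parent=4 cost=12
7. q=(22,12) nearest=5 d=9 new=(16,10) → add node 7 parent=5 cost=15
8. q=(0,2) nearest=0 d=2 new=(0,2) → add node 8 parent=0 cost=2
9. q=(6,11) nearest=6 d=3 new=(6,11) → add node 9 parent=6 cost=15
10. q=(14,27) nearest=9 d=16 new=(9,14) → add node 10 parent=9 cost=18
11. q=(6,18) nearest=10 d=4 new=(6,17) → add node 11 parent=10 cost=21
12. q=(1,14) nearest=9 d=5 new=(3,14) → add node 12 parent=9 cost=18
13. q=(17,1) nearest=5 d=6 new=(16,4) → add node 13 parent=5 cost=15
14. q=(25,2) nearest=7 d=9 new=(19,7) → blocked by [18,21]×[1,7], reject
15. q=(2,19) nearest=11 d=4 new=(3,19) → add node 14 parent=11 cost=24

Path: 0 1 3 4 6 9 10 11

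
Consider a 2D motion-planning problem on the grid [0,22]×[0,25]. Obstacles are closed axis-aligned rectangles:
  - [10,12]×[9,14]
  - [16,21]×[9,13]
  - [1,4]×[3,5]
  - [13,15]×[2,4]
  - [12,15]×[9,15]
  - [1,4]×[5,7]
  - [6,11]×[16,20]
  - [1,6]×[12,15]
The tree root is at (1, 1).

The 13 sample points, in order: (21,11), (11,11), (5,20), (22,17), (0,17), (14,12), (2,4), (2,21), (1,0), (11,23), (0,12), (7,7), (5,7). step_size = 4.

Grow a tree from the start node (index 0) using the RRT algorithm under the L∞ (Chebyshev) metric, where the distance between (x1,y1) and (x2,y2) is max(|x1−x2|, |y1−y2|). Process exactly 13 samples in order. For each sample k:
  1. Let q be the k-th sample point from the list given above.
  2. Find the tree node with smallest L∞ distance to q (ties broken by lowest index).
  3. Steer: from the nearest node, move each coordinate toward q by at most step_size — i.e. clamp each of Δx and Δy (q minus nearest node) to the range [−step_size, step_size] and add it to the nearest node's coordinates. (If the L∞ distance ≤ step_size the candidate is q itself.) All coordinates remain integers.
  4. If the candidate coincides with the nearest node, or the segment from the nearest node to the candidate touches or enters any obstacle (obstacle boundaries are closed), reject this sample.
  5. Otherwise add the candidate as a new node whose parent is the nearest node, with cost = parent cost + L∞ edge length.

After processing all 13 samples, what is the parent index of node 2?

1. q=(21,11) nearest=0 d=20 new=(5,5) → blocked by [1,4]×[3,5], reject
2. q=(11,11) nearest=0 d=10 new=(5,5) → blocked by [1,4]×[3,5], reject
3. q=(5,20) nearest=0 d=19 new=(5,5) → blocked by [1,4]×[3,5], reject
4. q=(22,17) nearest=0 d=21 new=(5,5) → blocked by [1,4]×[3,5], reject
5. q=(0,17) nearest=0 d=16 new=(0,5) → add node 1 parent=0 cost=4
6. q=(14,12) nearest=0 d=13 new=(5,5) → blocked by [1,4]×[3,5], reject
7. q=(2,4) nearest=1 d=2 new=(2,4) → blocked by [1,4]×[3,5], reject
8. q=(2,21) nearest=1 d=16 new=(2,9) → blocked by [1,4]×[5,7], reject
9. q=(1,0) nearest=0 d=1 new=(1,0) → add node 2 parent=0 cost=1
10. q=(11,23) nearest=1 d=18 new=(4,9) → blocked by [1,4]×[5,7], reject
11. q=(0,12) nearest=1 d=7 new=(0,9) → add node 3 parent=1 cost=8
12. q=(7,7) nearest=0 d=6 new=(5,5) → blocked by [1,4]×[3,5], reject
13. q=(5,7) nearest=1 d=5 new=(4,7) → blocked by [1,4]×[5,7], reject

Parent of node 2: 0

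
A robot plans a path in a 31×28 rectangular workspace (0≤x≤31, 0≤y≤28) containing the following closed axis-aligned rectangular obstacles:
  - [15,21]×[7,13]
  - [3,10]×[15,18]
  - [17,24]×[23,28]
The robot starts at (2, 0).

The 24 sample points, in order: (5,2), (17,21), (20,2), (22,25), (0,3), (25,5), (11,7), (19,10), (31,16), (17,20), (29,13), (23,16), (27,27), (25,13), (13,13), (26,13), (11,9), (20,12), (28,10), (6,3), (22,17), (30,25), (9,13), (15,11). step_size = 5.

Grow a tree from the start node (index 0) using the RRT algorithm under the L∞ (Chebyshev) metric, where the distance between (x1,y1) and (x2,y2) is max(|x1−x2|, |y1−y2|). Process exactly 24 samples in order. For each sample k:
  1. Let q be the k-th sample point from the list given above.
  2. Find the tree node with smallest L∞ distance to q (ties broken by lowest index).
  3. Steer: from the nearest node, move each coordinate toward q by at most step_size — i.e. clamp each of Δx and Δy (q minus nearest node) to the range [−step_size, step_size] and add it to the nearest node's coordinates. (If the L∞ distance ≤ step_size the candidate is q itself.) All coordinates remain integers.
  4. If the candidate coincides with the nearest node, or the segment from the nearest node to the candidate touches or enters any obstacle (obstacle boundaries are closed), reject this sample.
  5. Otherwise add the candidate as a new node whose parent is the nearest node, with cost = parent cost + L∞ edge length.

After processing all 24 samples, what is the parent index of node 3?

Parent of node 3: 2

1. q=(5,2) nearest=0 d=3 new=(5,2) → add node 1 parent=0 cost=3
2. q=(17,21) nearest=1 d=19 new=(10,7) → add node 2 parent=1 cost=8
3. q=(20,2) nearest=2 d=10 new=(15,2) → add node 3 parent=2 cost=13
4. q=(22,25) nearest=2 d=18 new=(15,12) → blocked by [15,21]×[7,13], reject
5. q=(0,3) nearest=0 d=3 new=(0,3) → add node 4 parent=0 cost=3
6. q=(25,5) nearest=3 d=10 new=(20,5) → add node 5 parent=3 cost=18
7. q=(11,7) nearest=2 d=1 new=(11,7) → add node 6 parent=2 cost=9
8. q=(19,10) nearest=5 d=5 new=(19,10) → blocked by [15,21]×[7,13], reject
9. q=(31,16) nearest=5 d=11 new=(25,10) → add node 7 parent=5 cost=23
10. q=(17,20) nearest=7 d=10 new=(20,15) → add node 8 parent=7 cost=28
11. q=(29,13) nearest=7 d=4 new=(29,13) → add node 9 parent=7 cost=27
12. q=(23,16) nearest=8 d=3 new=(23,16) → add node 10 parent=8 cost=31
13. q=(27,27) nearest=10 d=11 new=(27,21) → add node 11 parent=10 cost=36
14. q=(25,13) nearest=7 d=3 new=(25,13) → add node 12 parent=7 cost=26
15. q=(13,13) nearest=2 d=6 new=(13,12) → add node 13 parent=2 cost=13
16. q=(26,13) nearest=12 d=1 new=(26,13) → add node 14 parent=12 cost=27
17. q=(11,9) nearest=2 d=2 new=(11,9) → add node 15 parent=2 cost=10
18. q=(20,12) nearest=8 d=3 new=(20,12) → blocked by [15,21]×[7,13], reject
19. q=(28,10) nearest=7 d=3 new=(28,10) → add node 16 parent=7 cost=26
20. q=(6,3) nearest=1 d=1 new=(6,3) → add node 17 parent=1 cost=4
21. q=(22,17) nearest=10 d=1 new=(22,17) → add node 18 parent=10 cost=32
22. q=(30,25) nearest=11 d=4 new=(30,25) → add node 19 parent=11 cost=40
23. q=(9,13) nearest=13 d=4 new=(9,13) → add node 20 parent=13 cost=17
24. q=(15,11) nearest=13 d=2 new=(15,11) → blocked by [15,21]×[7,13], reject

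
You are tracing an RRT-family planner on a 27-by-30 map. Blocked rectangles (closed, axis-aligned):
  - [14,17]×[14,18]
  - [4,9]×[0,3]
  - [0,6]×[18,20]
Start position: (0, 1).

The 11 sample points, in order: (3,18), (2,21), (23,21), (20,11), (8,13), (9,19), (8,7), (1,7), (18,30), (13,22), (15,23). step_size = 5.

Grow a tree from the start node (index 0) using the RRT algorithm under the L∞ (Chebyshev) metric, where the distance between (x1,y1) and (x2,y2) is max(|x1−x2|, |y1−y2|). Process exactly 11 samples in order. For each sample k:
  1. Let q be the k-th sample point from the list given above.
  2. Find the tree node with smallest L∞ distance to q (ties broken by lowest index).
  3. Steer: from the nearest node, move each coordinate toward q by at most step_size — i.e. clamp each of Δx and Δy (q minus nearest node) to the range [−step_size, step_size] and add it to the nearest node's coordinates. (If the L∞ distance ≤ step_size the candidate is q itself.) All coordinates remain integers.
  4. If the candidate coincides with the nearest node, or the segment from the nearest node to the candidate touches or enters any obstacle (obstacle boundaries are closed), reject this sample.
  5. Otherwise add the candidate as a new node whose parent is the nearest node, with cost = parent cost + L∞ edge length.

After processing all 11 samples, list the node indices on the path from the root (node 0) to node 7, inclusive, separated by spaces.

Path: 0 1 3 7

1. q=(3,18) nearest=0 d=17 new=(3,6) → add node 1 parent=0 cost=5
2. q=(2,21) nearest=1 d=15 new=(2,11) → add node 2 parent=1 cost=10
3. q=(23,21) nearest=1 d=20 new=(8,11) → add node 3 parent=1 cost=10
4. q=(20,11) nearest=3 d=12 new=(13,11) → add node 4 parent=3 cost=15
5. q=(8,13) nearest=3 d=2 new=(8,13) → add node 5 parent=3 cost=12
6. q=(9,19) nearest=5 d=6 new=(9,18) → add node 6 parent=5 cost=17
7. q=(8,7) nearest=3 d=4 new=(8,7) → add node 7 parent=3 cost=14
8. q=(1,7) nearest=1 d=2 new=(1,7) → add node 8 parent=1 cost=7
9. q=(18,30) nearest=6 d=12 new=(14,23) → add node 9 parent=6 cost=22
10. q=(13,22) nearest=9 d=1 new=(13,22) → add node 10 parent=9 cost=23
11. q=(15,23) nearest=9 d=1 new=(15,23) → add node 11 parent=9 cost=23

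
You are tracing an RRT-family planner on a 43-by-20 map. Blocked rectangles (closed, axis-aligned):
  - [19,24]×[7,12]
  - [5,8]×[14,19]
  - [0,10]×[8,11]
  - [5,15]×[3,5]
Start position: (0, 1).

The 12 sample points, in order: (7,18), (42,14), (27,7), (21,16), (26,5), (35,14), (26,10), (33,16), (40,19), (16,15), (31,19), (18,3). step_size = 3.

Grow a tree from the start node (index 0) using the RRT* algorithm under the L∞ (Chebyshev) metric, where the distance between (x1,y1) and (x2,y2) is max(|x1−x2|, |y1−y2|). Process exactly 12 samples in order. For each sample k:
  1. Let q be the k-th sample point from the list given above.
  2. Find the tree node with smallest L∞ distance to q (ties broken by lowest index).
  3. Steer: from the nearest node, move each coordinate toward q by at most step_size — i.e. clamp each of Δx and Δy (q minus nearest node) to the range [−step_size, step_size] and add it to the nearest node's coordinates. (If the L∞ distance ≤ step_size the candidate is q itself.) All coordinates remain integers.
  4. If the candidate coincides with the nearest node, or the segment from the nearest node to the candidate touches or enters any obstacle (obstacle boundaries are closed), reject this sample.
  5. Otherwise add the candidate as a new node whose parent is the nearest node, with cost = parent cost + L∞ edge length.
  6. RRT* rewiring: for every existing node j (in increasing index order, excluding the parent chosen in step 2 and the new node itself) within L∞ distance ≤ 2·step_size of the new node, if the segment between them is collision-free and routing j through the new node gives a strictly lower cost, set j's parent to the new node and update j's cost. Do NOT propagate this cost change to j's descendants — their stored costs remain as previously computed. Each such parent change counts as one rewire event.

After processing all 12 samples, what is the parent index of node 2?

1. q=(7,18) nearest=0 d=17 new=(3,4) → add node 1 parent=0 cost=3
2. q=(42,14) nearest=1 d=39 new=(6,7) → add node 2 parent=1 cost=6
3. q=(27,7) nearest=2 d=21 new=(9,7) → add node 3 parent=2 cost=9
4. q=(21,16) nearest=3 d=12 new=(12,10) → blocked by [0,10]×[8,11], reject
5. q=(26,5) nearest=3 d=17 new=(12,5) → blocked by [5,15]×[3,5], reject
6. q=(35,14) nearest=3 d=26 new=(12,10) → blocked by [0,10]×[8,11], reject
7. q=(26,10) nearest=3 d=17 new=(12,10) → blocked by [0,10]×[8,11], reject
8. q=(33,16) nearest=3 d=24 new=(12,10) → blocked by [0,10]×[8,11], reject
9. q=(40,19) nearest=3 d=31 new=(12,10) → blocked by [0,10]×[8,11], reject
10. q=(16,15) nearest=3 d=8 new=(12,10) → blocked by [0,10]×[8,11], reject
11. q=(31,19) nearest=3 d=22 new=(12,10) → blocked by [0,10]×[8,11], reject
12. q=(18,3) nearest=3 d=9 new=(12,4) → blocked by [5,15]×[3,5], reject

Parent of node 2: 1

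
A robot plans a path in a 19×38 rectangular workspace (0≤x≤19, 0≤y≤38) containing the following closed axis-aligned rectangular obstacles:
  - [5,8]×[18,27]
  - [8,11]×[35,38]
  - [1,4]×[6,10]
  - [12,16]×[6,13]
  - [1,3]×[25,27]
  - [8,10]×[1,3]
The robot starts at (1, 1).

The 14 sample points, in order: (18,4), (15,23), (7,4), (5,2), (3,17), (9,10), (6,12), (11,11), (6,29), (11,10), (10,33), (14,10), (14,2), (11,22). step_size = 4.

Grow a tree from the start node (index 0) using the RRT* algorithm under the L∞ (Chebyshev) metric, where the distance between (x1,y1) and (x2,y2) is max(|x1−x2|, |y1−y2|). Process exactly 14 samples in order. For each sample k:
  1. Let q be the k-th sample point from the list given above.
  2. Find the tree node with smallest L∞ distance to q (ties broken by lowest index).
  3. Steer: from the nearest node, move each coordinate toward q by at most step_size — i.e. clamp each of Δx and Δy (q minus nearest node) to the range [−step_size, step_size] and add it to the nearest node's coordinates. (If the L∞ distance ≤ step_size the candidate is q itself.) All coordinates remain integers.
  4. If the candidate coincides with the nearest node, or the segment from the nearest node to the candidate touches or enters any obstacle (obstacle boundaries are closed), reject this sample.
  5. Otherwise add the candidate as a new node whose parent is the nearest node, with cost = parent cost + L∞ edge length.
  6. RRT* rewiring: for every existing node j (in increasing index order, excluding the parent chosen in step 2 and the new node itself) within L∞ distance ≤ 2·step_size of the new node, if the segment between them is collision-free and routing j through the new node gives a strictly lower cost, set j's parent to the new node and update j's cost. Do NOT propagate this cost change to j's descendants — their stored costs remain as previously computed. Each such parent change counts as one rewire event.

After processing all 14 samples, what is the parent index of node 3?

Parent of node 3: 1

1. q=(18,4) nearest=0 d=17 new=(5,4) → add node 1 parent=0 cost=4
2. q=(15,23) nearest=1 d=19 new=(9,8) → add node 2 parent=1 cost=8
3. q=(7,4) nearest=1 d=2 new=(7,4) → add node 3 parent=1 cost=6
4. q=(5,2) nearest=1 d=2 new=(5,2) → add node 4 parent=1 cost=6
5. q=(3,17) nearest=2 d=9 new=(5,12) → add node 5 parent=2 cost=12
6. q=(9,10) nearest=2 d=2 new=(9,10) → add node 6 parent=2 cost=10
7. q=(6,12) nearest=5 d=1 new=(6,12) → add node 7 parent=5 cost=13
8. q=(11,11) nearest=6 d=2 new=(11,11) → add node 8 parent=6 cost=12
9. q=(6,29) nearest=5 d=17 new=(6,16) → add node 9 parent=5 cost=16
10. q=(11,10) nearest=8 d=1 new=(11,10) → add node 10 parent=8 cost=13
11. q=(10,33) nearest=9 d=17 new=(10,20) → blocked by [5,8]×[18,27], reject
12. q=(14,10) nearest=8 d=3 new=(14,10) → blocked by [12,16]×[6,13], reject
13. q=(14,2) nearest=2 d=6 new=(13,4) → add node 11 parent=2 cost=12
14. q=(11,22) nearest=9 d=6 new=(10,20) → blocked by [5,8]×[18,27], reject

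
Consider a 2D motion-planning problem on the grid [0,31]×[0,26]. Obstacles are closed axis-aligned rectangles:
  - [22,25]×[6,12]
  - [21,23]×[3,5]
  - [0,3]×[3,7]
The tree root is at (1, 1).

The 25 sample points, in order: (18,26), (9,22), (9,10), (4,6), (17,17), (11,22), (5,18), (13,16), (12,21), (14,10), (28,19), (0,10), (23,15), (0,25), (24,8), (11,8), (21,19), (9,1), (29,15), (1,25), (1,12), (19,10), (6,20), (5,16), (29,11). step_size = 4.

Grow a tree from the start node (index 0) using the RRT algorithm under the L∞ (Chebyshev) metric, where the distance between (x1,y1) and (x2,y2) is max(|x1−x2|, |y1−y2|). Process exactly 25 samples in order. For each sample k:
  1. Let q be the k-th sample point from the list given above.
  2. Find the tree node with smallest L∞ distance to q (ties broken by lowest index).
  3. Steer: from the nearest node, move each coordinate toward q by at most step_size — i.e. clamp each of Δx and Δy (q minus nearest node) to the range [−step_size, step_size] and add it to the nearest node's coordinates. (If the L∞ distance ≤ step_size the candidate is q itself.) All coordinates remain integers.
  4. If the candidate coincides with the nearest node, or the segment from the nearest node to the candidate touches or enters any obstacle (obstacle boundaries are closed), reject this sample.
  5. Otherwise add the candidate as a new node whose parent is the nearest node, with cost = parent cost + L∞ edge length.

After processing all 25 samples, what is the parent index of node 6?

Parent of node 6: 4

1. q=(18,26) nearest=0 d=25 new=(5,5) → blocked by [0,3]×[3,7], reject
2. q=(9,22) nearest=0 d=21 new=(5,5) → blocked by [0,3]×[3,7], reject
3. q=(9,10) nearest=0 d=9 new=(5,5) → blocked by [0,3]×[3,7], reject
4. q=(4,6) nearest=0 d=5 new=(4,5) → blocked by [0,3]×[3,7], reject
5. q=(17,17) nearest=0 d=16 new=(5,5) → blocked by [0,3]×[3,7], reject
6. q=(11,22) nearest=0 d=21 new=(5,5) → blocked by [0,3]×[3,7], reject
7. q=(5,18) nearest=0 d=17 new=(5,5) → blocked by [0,3]×[3,7], reject
8. q=(13,16) nearest=0 d=15 new=(5,5) → blocked by [0,3]×[3,7], reject
9. q=(12,21) nearest=0 d=20 new=(5,5) → blocked by [0,3]×[3,7], reject
10. q=(14,10) nearest=0 d=13 new=(5,5) → blocked by [0,3]×[3,7], reject
11. q=(28,19) nearest=0 d=27 new=(5,5) → blocked by [0,3]×[3,7], reject
12. q=(0,10) nearest=0 d=9 new=(0,5) → blocked by [0,3]×[3,7], reject
13. q=(23,15) nearest=0 d=22 new=(5,5) → blocked by [0,3]×[3,7], reject
14. q=(0,25) nearest=0 d=24 new=(0,5) → blocked by [0,3]×[3,7], reject
15. q=(24,8) nearest=0 d=23 new=(5,5) → blocked by [0,3]×[3,7], reject
16. q=(11,8) nearest=0 d=10 new=(5,5) → blocked by [0,3]×[3,7], reject
17. q=(21,19) nearest=0 d=20 new=(5,5) → blocked by [0,3]×[3,7], reject
18. q=(9,1) nearest=0 d=8 new=(5,1) → add node 1 parent=0 cost=4
19. q=(29,15) nearest=1 d=24 new=(9,5) → add node 2 parent=1 cost=8
20. q=(1,25) nearest=2 d=20 new=(5,9) → add node 3 parent=2 cost=12
21. q=(1,12) nearest=3 d=4 new=(1,12) → add node 4 parent=3 cost=16
22. q=(19,10) nearest=2 d=10 new=(13,9) → add node 5 parent=2 cost=12
23. q=(6,20) nearest=4 d=8 new=(5,16) → add node 6 parent=4 cost=20
24. q=(5,16) nearest=6 d=0 → coincident, reject
25. q=(29,11) nearest=5 d=16 new=(17,11) → add node 7 parent=5 cost=16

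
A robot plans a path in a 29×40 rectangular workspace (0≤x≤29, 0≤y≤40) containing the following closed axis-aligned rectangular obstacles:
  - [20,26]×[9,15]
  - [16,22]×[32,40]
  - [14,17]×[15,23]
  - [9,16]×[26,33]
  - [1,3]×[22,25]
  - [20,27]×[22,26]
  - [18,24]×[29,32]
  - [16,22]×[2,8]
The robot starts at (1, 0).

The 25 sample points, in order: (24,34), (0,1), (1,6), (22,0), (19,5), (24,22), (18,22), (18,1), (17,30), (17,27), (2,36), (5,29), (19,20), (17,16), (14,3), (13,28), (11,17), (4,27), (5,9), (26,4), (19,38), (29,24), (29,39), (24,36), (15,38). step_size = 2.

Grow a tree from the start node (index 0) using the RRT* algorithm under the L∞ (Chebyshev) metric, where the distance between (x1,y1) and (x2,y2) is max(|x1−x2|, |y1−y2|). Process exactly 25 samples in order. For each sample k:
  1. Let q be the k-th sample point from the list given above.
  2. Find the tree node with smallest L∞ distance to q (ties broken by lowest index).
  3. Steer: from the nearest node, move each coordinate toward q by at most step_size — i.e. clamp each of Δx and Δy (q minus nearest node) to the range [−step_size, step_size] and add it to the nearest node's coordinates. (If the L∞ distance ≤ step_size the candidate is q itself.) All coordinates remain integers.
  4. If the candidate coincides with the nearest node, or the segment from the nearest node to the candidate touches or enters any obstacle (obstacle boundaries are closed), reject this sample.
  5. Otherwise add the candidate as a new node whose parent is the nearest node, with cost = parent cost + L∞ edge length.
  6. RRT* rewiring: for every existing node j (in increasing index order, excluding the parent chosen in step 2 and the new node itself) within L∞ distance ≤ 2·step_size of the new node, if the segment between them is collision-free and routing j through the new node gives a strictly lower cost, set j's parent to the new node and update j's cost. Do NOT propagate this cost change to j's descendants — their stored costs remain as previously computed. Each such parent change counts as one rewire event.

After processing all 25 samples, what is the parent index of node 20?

Parent of node 20: 15

1. q=(24,34) nearest=0 d=34 new=(3,2) → add node 1 parent=0 cost=2
2. q=(0,1) nearest=0 d=1 new=(0,1) → add node 2 parent=0 cost=1
3. q=(1,6) nearest=1 d=4 new=(1,4) → add node 3 parent=1 cost=4
4. q=(22,0) nearest=1 d=19 new=(5,0) → add node 4 parent=1 cost=4
5. q=(19,5) nearest=4 d=14 new=(7,2) → add node 5 parent=4 cost=6
6. q=(24,22) nearest=5 d=20 new=(9,4) → add node 6 parent=5 cost=8
7. q=(18,22) nearest=3 d=18 new=(3,6) → add node 7 parent=3 cost=6
8. q=(18,1) nearest=6 d=9 new=(11,2) → add node 8 parent=6 cost=10
9. q=(17,30) nearest=7 d=24 new=(5,8) → add node 9 parent=7 cost=8
10. q=(17,27) nearest=9 d=19 new=(7,10) → add node 10 parent=9 cost=10
11. q=(2,36) nearest=10 d=26 new=(5,12) → add node 11 parent=10 cost=12
12. q=(5,29) nearest=11 d=17 new=(5,14) → add node 12 parent=11 cost=14
13. q=(19,20) nearest=10 d=12 new=(9,12) → add node 13 parent=10 cost=12
14. q=(17,16) nearest=13 d=8 new=(11,14) → add node 14 parent=13 cost=14
15. q=(14,3) nearest=8 d=3 new=(13,3) → add node 15 parent=8 cost=12
16. q=(13,28) nearest=12 d=14 new=(7,16) → add node 16 parent=12 cost=16
17. q=(11,17) nearest=14 d=3 new=(11,16) → add node 17 parent=14 cost=16
18. q=(4,27) nearest=16 d=11 new=(5,18) → add node 18 parent=16 cost=18
19. q=(5,9) nearest=9 d=1 new=(5,9) → add node 19 parent=9 cost=9
20. q=(26,4) nearest=15 d=13 new=(15,4) → add node 20 parent=15 cost=14
21. q=(19,38) nearest=18 d=20 new=(7,20) → add node 21 parent=18 cost=20
22. q=(29,24) nearest=14 d=18 new=(13,16) → add node 22 parent=14 cost=16
23. q=(29,39) nearest=21 d=22 new=(9,22) → add node 23 parent=21 cost=22
24. q=(24,36) nearest=23 d=15 new=(11,24) → add node 24 parent=23 cost=24
25. q=(15,38) nearest=24 d=14 new=(13,26) → blocked by [9,16]×[26,33], reject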